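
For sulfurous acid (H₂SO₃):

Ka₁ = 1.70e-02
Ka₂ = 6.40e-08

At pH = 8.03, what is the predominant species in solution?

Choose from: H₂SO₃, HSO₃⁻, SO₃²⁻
SO₃²⁻

pKa1 = 1.77, pKa2 = 7.19. Each pKa is the crossover between adjacent species; pH = 8.03 lies in the region where SO₃²⁻ predominates.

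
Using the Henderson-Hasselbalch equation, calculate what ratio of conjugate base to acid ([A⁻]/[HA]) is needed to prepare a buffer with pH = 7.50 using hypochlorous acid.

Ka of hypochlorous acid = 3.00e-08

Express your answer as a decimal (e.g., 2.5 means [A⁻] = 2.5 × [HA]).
[A⁻]/[HA] = 0.949

pKa = −log(3.00e-08) = 7.5229. pH = pKa + log([A⁻]/[HA]). 7.50 = 7.5229 + log(ratio). log(ratio) = 7.50 − 7.5229 = -0.0229. ratio = 10^(-0.0229) = 0.949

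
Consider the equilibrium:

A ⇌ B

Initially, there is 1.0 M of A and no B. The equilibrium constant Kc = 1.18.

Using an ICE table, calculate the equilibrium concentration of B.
[B] = 0.541 M

ICE: [A] = 1.0 − x, [B] = x.
Kc = x/(1.0 − x) = 1.18 ⇒ x = 1.18·1.0/(1 + 1.18) = 1.18/2.18 = 0.5413.
[B] = x = 0.541 M.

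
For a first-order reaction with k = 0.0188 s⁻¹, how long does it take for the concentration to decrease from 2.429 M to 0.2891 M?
113.22 s

From ln[A] = ln[A]₀ - k·t: t = ln([A]₀/[A])/k = ln(2.429/0.2891)/0.0188 = ln(8.4019)/0.0188 = 2.1285/0.0188 = 113.22 s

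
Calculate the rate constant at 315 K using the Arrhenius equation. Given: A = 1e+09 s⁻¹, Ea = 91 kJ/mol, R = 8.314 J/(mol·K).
8.12e-07 s⁻¹

k = A·exp(-Ea/(R·T)) = 1e+09·exp(-91000/(8.314·315)) = 1e+09·exp(-34.7473) = 1e+09·8.1180e-16 = 8.12e-07 s⁻¹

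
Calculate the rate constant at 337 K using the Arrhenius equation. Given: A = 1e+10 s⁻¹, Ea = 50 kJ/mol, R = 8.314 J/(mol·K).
1.78e+02 s⁻¹

k = A·exp(-Ea/(R·T)) = 1e+10·exp(-50000/(8.314·337)) = 1e+10·exp(-17.8456) = 1e+10·1.7774e-08 = 1.78e+02 s⁻¹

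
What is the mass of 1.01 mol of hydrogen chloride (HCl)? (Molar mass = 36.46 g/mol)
Mass = 1.01 mol × 36.46 g/mol = 36.82 g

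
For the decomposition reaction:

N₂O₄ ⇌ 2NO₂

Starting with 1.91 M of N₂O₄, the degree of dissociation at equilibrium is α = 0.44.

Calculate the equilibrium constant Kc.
K_c = 2.6413

x = α·[A]₀ = 0.44 × 1.91 = 0.8404 M dissociated.
At eq: [N₂O₄] = 1.91 − 0.8404 = 1.07 M; [NO₂] = 2x = 1.681 M.
Kc = [NO₂]²/[N₂O₄] = (1.681)²/1.07 = 2.641.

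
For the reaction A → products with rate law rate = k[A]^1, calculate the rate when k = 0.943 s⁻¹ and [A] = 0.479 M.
0.4517 M/s

rate = k·[A]^1 = 0.943·(0.479)^1 = 0.943·0.479 = 0.4517 M/s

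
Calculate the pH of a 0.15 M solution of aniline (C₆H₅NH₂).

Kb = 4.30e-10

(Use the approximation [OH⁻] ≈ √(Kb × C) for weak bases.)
pH = 8.90

[OH⁻] = √(Kb × C) = √(4.30e-10 × 0.15) = 8.0312e-06. pOH = 5.10, pH = 14 - pOH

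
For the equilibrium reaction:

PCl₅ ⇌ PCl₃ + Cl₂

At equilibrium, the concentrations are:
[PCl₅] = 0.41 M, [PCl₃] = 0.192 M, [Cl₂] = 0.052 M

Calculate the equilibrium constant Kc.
K_c = 0.0244

Kc = ([PCl₃] × [Cl₂]) / ([PCl₅])
   = ((0.192)·(0.052)) / ((0.41))
   = 0.009984 / 0.41 = 0.0244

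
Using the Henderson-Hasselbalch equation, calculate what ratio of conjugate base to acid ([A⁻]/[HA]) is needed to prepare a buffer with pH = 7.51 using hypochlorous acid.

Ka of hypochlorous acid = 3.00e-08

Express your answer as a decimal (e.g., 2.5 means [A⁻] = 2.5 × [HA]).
[A⁻]/[HA] = 0.971

pKa = −log(3.00e-08) = 7.5229. pH = pKa + log([A⁻]/[HA]). 7.51 = 7.5229 + log(ratio). log(ratio) = 7.51 − 7.5229 = -0.0129. ratio = 10^(-0.0129) = 0.971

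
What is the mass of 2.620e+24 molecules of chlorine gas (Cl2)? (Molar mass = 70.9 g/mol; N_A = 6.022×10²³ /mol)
Moles = 2.620e+24 ÷ 6.022×10²³ = 4.35071 mol
Mass = 4.35071 mol × 70.9 g/mol = 308.5 g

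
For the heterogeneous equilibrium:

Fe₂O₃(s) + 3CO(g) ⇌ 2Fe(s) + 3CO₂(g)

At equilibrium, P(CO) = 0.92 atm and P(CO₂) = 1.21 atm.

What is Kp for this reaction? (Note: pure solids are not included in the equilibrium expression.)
K_p = 2.275

Solids (Fe₂O₃, Fe) are excluded.
Kp = P(CO₂)³/P(CO)³ = (1.21)³/(0.92)³ = 1.772/0.7787 = 2.275.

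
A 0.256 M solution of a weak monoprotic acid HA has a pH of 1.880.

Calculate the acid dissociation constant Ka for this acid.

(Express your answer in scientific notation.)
K_a = 7.16e-04

[H⁺] = 10^(−pH) = 10^(−1.880) = 1.318e-02 M. For HA ⇌ H⁺ + A⁻, Ka = x²/(C − x) = (1.318e-02)²/(0.256 − 1.318e-02) = 7.16e-04.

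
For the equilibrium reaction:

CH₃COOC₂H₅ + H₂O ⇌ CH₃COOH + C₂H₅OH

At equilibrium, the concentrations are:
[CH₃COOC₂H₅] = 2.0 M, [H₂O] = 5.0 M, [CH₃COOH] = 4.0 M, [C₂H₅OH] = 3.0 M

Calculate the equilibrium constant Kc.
K_c = 1.2000

Kc = ([CH₃COOH] × [C₂H₅OH]) / ([CH₃COOC₂H₅] × [H₂O])
   = ((4.0)·(3.0)) / ((2.0)·(5.0))
   = 12 / 10 = 1.2000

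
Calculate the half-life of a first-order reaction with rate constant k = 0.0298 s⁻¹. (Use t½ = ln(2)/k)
23.26 s

t½ = ln(2)/k = 0.6931/0.0298 = 23.26 s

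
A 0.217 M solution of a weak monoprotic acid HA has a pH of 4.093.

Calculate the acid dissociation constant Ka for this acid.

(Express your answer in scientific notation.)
K_a = 3.00e-08

[H⁺] = 10^(−pH) = 10^(−4.093) = 8.072e-05 M. For HA ⇌ H⁺ + A⁻, Ka = x²/(C − x) = (8.072e-05)²/(0.217 − 8.072e-05) = 3.00e-08.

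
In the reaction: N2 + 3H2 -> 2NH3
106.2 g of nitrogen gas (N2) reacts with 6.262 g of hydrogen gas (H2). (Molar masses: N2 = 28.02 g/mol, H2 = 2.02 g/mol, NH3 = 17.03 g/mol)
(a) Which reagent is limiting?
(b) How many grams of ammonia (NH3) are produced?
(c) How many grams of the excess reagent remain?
(a) H2, (b) 35.2 g, (c) 77.25 g

Moles of N2 = 106.2 g ÷ 28.02 g/mol = 3.79015 mol
Moles of H2 = 6.262 g ÷ 2.02 g/mol = 3.1 mol
Moles ÷ coefficient: N2: 3.79015/1 = 3.79, H2: 3.1/3 = 1.033
(a) H2 has the smaller value, so H2 is the limiting reagent.
(b) Moles of NH3 = 3.1 mol H2 × (2/3) = 2.06667 mol; mass = 2.06667 mol × 17.03 g/mol = 35.2 g
(c) N2 consumed = 3.1 × (1/3) = 1.03333 mol; remaining = 3.79015 − 1.03333 = 2.75682 mol; mass = 2.75682 mol × 28.02 g/mol = 77.25 g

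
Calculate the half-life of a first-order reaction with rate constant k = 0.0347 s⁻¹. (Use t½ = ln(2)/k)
19.98 s

t½ = ln(2)/k = 0.6931/0.0347 = 19.98 s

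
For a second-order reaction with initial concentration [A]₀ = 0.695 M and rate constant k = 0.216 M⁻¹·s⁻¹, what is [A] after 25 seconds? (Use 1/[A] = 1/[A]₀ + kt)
0.1462 M

1/[A] = 1/[A]₀ + k·t = 1/0.695 + (0.216)·(25) = 1.4388 + 5.4000 = 6.8388
[A] = 1/6.8388 = 0.1462 M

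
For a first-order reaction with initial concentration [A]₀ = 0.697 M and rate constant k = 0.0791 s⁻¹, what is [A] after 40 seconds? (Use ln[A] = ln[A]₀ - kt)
0.0295 M

ln[A] = ln[A]₀ - k·t = ln(0.697) - (0.0791)·(40) = -0.3610 - 3.1640 = -3.5250
[A] = e^(-3.5250) = 0.0295 M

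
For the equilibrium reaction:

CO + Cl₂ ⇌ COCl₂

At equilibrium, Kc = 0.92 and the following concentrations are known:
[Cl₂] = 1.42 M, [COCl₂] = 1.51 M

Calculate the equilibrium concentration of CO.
[CO] = 1.1558 M

Kc = ([COCl₂]) / ([CO] × [Cl₂]) = 0.92
[CO]^1 = (product terms)/(Kc · other reactant terms) = 1.51 / (0.92 · 1.42) = 1.1558
[CO] = 1.1558 M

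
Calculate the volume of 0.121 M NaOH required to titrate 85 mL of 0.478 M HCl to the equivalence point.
V_{base} = 335.8 mL

At equivalence: moles acid = moles base.
moles HCl = 0.478 M × 0.085 L = 0.04063 mol
V_NaOH = 0.04063 mol ÷ 0.121 M = 0.3358 L = 335.8 mL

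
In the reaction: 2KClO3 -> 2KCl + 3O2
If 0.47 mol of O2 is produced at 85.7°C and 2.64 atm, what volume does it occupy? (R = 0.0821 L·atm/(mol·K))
T = 85.7°C + 273.15 = 358.85 K
V = nRT/P = (0.47 × 0.0821 × 358.85) / 2.64
V = 5.25 L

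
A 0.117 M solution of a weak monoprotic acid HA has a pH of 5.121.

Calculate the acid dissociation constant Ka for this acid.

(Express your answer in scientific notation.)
K_a = 4.90e-10

[H⁺] = 10^(−pH) = 10^(−5.121) = 7.568e-06 M. For HA ⇌ H⁺ + A⁻, Ka = x²/(C − x) = (7.568e-06)²/(0.117 − 7.568e-06) = 4.90e-10.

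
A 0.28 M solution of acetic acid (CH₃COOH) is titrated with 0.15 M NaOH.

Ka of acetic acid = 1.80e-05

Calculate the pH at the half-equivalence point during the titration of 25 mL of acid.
pH = pKa = 4.74

At the half-equivalence point, [HA] = [A⁻], so by Henderson–Hasselbalch pH = pKa + log(1) = pKa.
pKa = −log(1.80e-05) = 4.74.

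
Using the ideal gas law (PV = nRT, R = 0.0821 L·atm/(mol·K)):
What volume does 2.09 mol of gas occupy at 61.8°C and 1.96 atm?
T = 61.8°C + 273.15 = 334.95 K
V = nRT/P = (2.09 × 0.0821 × 334.95) / 1.96
V = 29.32 L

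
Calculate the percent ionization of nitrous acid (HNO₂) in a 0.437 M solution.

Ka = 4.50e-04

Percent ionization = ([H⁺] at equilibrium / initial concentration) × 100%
Percent ionization = 3.16%

Let x = [H⁺]. Ka = x²/(C - x) ⇒ x² + (4.50e-04)x - (4.50e-04)(0.437) = 0. x = 1.3800e-02. Percent = (1.3800e-02/0.437) × 100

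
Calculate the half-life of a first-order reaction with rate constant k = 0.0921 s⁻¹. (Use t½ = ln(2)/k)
7.53 s

t½ = ln(2)/k = 0.6931/0.0921 = 7.53 s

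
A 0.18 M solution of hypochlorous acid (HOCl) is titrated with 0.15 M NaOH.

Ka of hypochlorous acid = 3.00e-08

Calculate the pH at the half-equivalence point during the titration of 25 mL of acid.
pH = pKa = 7.52

At the half-equivalence point, [HA] = [A⁻], so by Henderson–Hasselbalch pH = pKa + log(1) = pKa.
pKa = −log(3.00e-08) = 7.52.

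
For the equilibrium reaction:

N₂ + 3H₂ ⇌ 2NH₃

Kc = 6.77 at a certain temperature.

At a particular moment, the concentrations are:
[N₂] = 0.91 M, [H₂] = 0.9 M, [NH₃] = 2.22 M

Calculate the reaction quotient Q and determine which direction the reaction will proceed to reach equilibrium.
Q = 7.429, Q > K, reaction proceeds reverse (toward reactants)

Q = ([NH₃]^2) / ([N₂] × [H₂]^3)
  = ((2.22)^2) / ((0.91)·(0.9)^3) = 4.9284/0.66339 = 7.429
Since Q = 7.429 > Kc = 6.77, the reaction proceeds reverse (toward reactants) to reach equilibrium.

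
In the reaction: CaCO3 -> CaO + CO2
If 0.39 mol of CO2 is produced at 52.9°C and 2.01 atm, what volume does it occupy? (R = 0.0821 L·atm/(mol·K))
T = 52.9°C + 273.15 = 326.05 K
V = nRT/P = (0.39 × 0.0821 × 326.05) / 2.01
V = 5.19 L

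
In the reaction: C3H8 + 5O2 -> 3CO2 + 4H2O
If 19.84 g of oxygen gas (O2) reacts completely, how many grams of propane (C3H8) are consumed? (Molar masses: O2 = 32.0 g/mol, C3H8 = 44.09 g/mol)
Moles of O2 = 19.84 g ÷ 32.0 g/mol = 0.62 mol
Mole ratio: 1 mol C3H8 / 5 mol O2
Moles of C3H8 = 0.62 × (1/5) = 0.124 mol
Mass of C3H8 = 0.124 mol × 44.09 g/mol = 5.467 g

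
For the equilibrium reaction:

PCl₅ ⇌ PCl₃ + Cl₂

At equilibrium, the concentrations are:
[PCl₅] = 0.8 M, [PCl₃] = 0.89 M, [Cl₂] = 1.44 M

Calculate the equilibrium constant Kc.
K_c = 1.6020

Kc = ([PCl₃] × [Cl₂]) / ([PCl₅])
   = ((0.89)·(1.44)) / ((0.8))
   = 1.2816 / 0.8 = 1.6020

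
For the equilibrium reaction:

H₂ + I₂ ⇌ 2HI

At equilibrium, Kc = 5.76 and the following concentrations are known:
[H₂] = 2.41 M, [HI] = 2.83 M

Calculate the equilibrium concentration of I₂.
[I₂] = 0.5769 M

Kc = ([HI]^2) / ([H₂] × [I₂]) = 5.76
[I₂]^1 = (product terms)/(Kc · other reactant terms) = 8.0089 / (5.76 · 2.41) = 0.57694
[I₂] = 0.5769 M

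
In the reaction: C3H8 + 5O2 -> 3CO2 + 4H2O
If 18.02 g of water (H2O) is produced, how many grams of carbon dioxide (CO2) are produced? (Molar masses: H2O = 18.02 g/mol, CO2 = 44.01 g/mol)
Moles of H2O = 18.02 g ÷ 18.02 g/mol = 1 mol
Mole ratio: 3 mol CO2 / 4 mol H2O
Moles of CO2 = 1 × (3/4) = 0.75 mol
Mass of CO2 = 0.75 mol × 44.01 g/mol = 33.01 g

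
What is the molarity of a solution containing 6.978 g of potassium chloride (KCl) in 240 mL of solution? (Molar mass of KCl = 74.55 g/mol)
Moles of KCl = 6.978 g ÷ 74.55 g/mol = 0.0936016 mol
Volume = 240 mL = 0.24 L
Molarity = 0.0936016 mol ÷ 0.24 L = 0.39 M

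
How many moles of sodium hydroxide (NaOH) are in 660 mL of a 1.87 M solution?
Moles = Molarity × Volume (L)
Moles = 1.87 M × 0.66 L = 1.234 mol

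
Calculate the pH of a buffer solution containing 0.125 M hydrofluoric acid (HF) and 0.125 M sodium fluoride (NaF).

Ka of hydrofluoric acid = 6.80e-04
pH = 3.17

pKa = -log(6.80e-04) = 3.17. pH = pKa + log([A⁻]/[HA]) = 3.17 + log(0.125/0.125)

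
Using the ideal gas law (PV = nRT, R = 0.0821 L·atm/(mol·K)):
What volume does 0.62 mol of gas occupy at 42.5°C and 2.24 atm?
T = 42.5°C + 273.15 = 315.65 K
V = nRT/P = (0.62 × 0.0821 × 315.65) / 2.24
V = 7.17 L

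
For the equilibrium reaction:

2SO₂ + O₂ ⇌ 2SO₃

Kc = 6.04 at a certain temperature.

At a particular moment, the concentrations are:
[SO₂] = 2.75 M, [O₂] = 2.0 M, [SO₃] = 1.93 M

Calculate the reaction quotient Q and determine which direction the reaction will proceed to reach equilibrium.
Q = 0.246, Q < K, reaction proceeds forward (toward products)

Q = ([SO₃]^2) / ([SO₂]^2 × [O₂])
  = ((1.93)^2) / ((2.75)^2·(2.0)) = 3.7249/15.125 = 0.2463
Since Q = 0.2463 < Kc = 6.04, the reaction proceeds forward (toward products) to reach equilibrium.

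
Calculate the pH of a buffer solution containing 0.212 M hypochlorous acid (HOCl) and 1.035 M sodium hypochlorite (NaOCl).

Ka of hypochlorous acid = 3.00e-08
pH = 8.21

pKa = -log(3.00e-08) = 7.52. pH = pKa + log([A⁻]/[HA]) = 7.52 + log(1.035/0.212)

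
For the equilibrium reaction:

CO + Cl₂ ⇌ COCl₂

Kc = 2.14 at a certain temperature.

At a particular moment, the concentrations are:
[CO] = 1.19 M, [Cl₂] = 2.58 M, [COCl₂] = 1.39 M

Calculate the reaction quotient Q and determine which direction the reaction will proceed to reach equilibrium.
Q = 0.453, Q < K, reaction proceeds forward (toward products)

Q = ([COCl₂]) / ([CO] × [Cl₂])
  = ((1.39)) / ((1.19)·(2.58)) = 1.39/3.0702 = 0.4527
Since Q = 0.4527 < Kc = 2.14, the reaction proceeds forward (toward products) to reach equilibrium.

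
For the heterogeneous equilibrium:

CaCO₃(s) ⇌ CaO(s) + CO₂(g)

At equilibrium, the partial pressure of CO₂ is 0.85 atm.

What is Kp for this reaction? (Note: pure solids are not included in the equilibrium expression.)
K_p = 0.85

Solids (CaCO₃, CaO) have activity 1 and are excluded.
Kp = P(CO₂) = 0.85.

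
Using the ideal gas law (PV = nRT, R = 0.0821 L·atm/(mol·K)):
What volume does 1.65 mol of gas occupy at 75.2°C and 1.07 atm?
T = 75.2°C + 273.15 = 348.35 K
V = nRT/P = (1.65 × 0.0821 × 348.35) / 1.07
V = 44.10 L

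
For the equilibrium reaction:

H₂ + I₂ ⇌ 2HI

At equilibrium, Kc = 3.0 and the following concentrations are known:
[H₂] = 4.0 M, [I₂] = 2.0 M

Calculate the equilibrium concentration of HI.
[HI] = 4.8990 M

Kc = ([HI]^2) / ([H₂] × [I₂]) = 3.0
[HI]^2 = Kc · (reactant terms)/(other product terms) = 3.0 · 8 / 1 = 24
[HI] = (24)^(1/2) = 4.8990 M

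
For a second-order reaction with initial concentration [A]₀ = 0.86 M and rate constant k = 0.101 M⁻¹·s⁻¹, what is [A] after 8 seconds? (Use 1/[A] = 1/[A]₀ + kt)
0.5074 M

1/[A] = 1/[A]₀ + k·t = 1/0.86 + (0.101)·(8) = 1.1628 + 0.8080 = 1.9708
[A] = 1/1.9708 = 0.5074 M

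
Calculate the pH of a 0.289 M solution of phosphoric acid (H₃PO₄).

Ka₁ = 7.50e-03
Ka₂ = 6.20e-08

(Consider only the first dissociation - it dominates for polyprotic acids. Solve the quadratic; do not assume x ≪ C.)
pH = 1.37

x² + Ka₁·x − Ka₁·C = 0 with Ka₁ = 7.50e-03, C = 0.289.
x = (−Ka₁ + √(Ka₁² + 4·Ka₁·C))/2 = 4.2957e-02 M, so pH = 1.37.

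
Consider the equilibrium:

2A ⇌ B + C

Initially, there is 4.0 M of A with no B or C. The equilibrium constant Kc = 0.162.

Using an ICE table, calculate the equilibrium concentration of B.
[B] = 0.892 M

ICE: [A] = 4.0 − 2x, [B] = [C] = x.
Kc = x²/(4.0 − 2x)² = 0.162 ⇒ √Kc = x/(4.0 − 2x).
x = √0.162·4.0/(1 + 2√0.162) = 0.40249·4.0/1.805 = 0.89196.
[B] = x = 0.892 M.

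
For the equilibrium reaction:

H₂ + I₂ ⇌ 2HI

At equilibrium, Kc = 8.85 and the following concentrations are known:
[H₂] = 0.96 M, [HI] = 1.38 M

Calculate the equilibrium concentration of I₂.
[I₂] = 0.2242 M

Kc = ([HI]^2) / ([H₂] × [I₂]) = 8.85
[I₂]^1 = (product terms)/(Kc · other reactant terms) = 1.9044 / (8.85 · 0.96) = 0.22415
[I₂] = 0.2242 M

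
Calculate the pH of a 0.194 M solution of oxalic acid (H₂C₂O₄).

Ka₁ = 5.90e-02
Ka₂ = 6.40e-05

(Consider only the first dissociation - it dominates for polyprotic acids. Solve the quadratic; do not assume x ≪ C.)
pH = 1.09

x² + Ka₁·x − Ka₁·C = 0 with Ka₁ = 5.90e-02, C = 0.194.
x = (−Ka₁ + √(Ka₁² + 4·Ka₁·C))/2 = 8.1479e-02 M, so pH = 1.09.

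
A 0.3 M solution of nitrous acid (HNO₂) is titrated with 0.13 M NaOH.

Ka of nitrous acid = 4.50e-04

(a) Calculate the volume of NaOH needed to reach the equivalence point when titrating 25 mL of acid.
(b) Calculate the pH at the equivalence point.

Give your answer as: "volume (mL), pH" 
V = 57.7 mL, pH = 8.15

(a) At equivalence: moles acid = moles base.
moles acid = 0.3 × 0.025 = 0.0075 mol; V_NaOH = 0.0075/0.13 = 0.05769 L = 57.7 mL.
(b) At equivalence, all acid → conjugate base A⁻ at [A⁻] = 0.0075/0.08269 = 0.0907 M.
Kb = Kw/Ka = 1.0e-14/4.50e-04 = 2.222e-11; [OH⁻] = √(Kb·[A⁻]) = 1.420e-06; pOH = 5.85; pH = 14 − pOH = 8.15.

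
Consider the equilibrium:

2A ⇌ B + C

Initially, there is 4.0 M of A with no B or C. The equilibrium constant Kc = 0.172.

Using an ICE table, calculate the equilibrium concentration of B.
[B] = 0.907 M

ICE: [A] = 4.0 − 2x, [B] = [C] = x.
Kc = x²/(4.0 − 2x)² = 0.172 ⇒ √Kc = x/(4.0 − 2x).
x = √0.172·4.0/(1 + 2√0.172) = 0.41473·4.0/1.8295 = 0.90678.
[B] = x = 0.907 M.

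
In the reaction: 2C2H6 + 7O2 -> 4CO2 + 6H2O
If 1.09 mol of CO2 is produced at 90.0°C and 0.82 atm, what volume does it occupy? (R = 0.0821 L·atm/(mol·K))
T = 90.0°C + 273.15 = 363.15 K
V = nRT/P = (1.09 × 0.0821 × 363.15) / 0.82
V = 39.63 L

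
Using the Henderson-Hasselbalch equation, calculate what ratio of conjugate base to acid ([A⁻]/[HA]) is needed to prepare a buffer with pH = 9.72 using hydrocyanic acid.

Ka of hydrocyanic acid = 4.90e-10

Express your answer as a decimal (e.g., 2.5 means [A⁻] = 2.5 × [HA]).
[A⁻]/[HA] = 2.572

pKa = −log(4.90e-10) = 9.3098. pH = pKa + log([A⁻]/[HA]). 9.72 = 9.3098 + log(ratio). log(ratio) = 9.72 − 9.3098 = 0.4102. ratio = 10^(0.4102) = 2.572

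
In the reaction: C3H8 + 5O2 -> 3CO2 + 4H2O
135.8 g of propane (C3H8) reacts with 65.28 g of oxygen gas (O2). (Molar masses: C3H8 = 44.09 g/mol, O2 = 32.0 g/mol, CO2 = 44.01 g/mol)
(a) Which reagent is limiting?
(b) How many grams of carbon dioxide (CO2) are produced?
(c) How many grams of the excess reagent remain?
(a) O2, (b) 53.87 g, (c) 117.8 g

Moles of C3H8 = 135.8 g ÷ 44.09 g/mol = 3.08006 mol
Moles of O2 = 65.28 g ÷ 32.0 g/mol = 2.04 mol
Moles ÷ coefficient: C3H8: 3.08006/1 = 3.08, O2: 2.04/5 = 0.408
(a) O2 has the smaller value, so O2 is the limiting reagent.
(b) Moles of CO2 = 2.04 mol O2 × (3/5) = 1.224 mol; mass = 1.224 mol × 44.01 g/mol = 53.87 g
(c) C3H8 consumed = 2.04 × (1/5) = 0.408 mol; remaining = 3.08006 − 0.408 = 2.67206 mol; mass = 2.67206 mol × 44.09 g/mol = 117.8 g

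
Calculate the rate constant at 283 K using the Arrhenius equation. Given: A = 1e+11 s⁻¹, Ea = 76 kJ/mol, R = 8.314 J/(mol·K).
9.37e-04 s⁻¹

k = A·exp(-Ea/(R·T)) = 1e+11·exp(-76000/(8.314·283)) = 1e+11·exp(-32.3011) = 1e+11·9.3717e-15 = 9.37e-04 s⁻¹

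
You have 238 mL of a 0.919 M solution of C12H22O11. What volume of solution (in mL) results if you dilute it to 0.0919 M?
Using M₁V₁ = M₂V₂:
0.919 × 238 = 0.0919 × V₂
V₂ = (0.919 × 238) / 0.0919 = 2380 mL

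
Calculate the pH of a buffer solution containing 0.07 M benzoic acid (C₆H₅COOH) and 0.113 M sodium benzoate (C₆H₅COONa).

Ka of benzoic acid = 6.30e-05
pH = 4.41

pKa = -log(6.30e-05) = 4.20. pH = pKa + log([A⁻]/[HA]) = 4.20 + log(0.113/0.07)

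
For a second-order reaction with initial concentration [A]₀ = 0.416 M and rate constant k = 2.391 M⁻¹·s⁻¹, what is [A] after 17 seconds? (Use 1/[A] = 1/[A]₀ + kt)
0.0232 M

1/[A] = 1/[A]₀ + k·t = 1/0.416 + (2.391)·(17) = 2.4038 + 40.6470 = 43.0508
[A] = 1/43.0508 = 0.0232 M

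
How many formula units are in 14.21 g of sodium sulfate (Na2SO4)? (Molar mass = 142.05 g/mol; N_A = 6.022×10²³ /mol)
Moles = 14.21 g ÷ 142.05 g/mol = 0.100035 mol
Formula units = 0.100035 mol × 6.022×10²³ /mol = 6.024e+22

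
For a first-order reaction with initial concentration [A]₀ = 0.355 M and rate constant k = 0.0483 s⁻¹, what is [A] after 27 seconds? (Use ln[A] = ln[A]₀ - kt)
0.0964 M

ln[A] = ln[A]₀ - k·t = ln(0.355) - (0.0483)·(27) = -1.0356 - 1.3041 = -2.3397
[A] = e^(-2.3397) = 0.0964 M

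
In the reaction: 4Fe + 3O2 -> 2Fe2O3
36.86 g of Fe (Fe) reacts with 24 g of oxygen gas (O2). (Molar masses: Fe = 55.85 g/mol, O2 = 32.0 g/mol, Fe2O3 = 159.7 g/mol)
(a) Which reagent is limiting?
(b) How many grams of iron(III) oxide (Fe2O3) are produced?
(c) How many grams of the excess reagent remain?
(a) Fe, (b) 52.7 g, (c) 8.16 g

Moles of Fe = 36.86 g ÷ 55.85 g/mol = 0.659982 mol
Moles of O2 = 24 g ÷ 32.0 g/mol = 0.75 mol
Moles ÷ coefficient: Fe: 0.659982/4 = 0.165, O2: 0.75/3 = 0.25
(a) Fe has the smaller value, so Fe is the limiting reagent.
(b) Moles of Fe2O3 = 0.659982 mol Fe × (2/4) = 0.329991 mol; mass = 0.329991 mol × 159.7 g/mol = 52.7 g
(c) O2 consumed = 0.659982 × (3/4) = 0.494987 mol; remaining = 0.75 − 0.494987 = 0.255013 mol; mass = 0.255013 mol × 32.0 g/mol = 8.16 g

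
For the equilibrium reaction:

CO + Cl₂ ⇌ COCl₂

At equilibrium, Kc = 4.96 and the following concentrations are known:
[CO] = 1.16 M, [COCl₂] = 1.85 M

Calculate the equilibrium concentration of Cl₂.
[Cl₂] = 0.3215 M

Kc = ([COCl₂]) / ([CO] × [Cl₂]) = 4.96
[Cl₂]^1 = (product terms)/(Kc · other reactant terms) = 1.85 / (4.96 · 1.16) = 0.32154
[Cl₂] = 0.3215 M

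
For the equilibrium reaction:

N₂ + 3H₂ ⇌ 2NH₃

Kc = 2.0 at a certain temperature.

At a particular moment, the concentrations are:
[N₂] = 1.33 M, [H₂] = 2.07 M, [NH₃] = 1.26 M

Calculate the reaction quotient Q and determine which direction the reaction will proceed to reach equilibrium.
Q = 0.135, Q < K, reaction proceeds forward (toward products)

Q = ([NH₃]^2) / ([N₂] × [H₂]^3)
  = ((1.26)^2) / ((1.33)·(2.07)^3) = 1.5876/11.797 = 0.1346
Since Q = 0.1346 < Kc = 2.0, the reaction proceeds forward (toward products) to reach equilibrium.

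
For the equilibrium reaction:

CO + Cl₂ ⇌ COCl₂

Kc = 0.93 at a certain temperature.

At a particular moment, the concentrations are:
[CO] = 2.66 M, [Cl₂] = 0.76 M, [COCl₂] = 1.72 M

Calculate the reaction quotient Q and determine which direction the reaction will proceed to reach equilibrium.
Q = 0.851, Q < K, reaction proceeds forward (toward products)

Q = ([COCl₂]) / ([CO] × [Cl₂])
  = ((1.72)) / ((2.66)·(0.76)) = 1.72/2.0216 = 0.8508
Since Q = 0.8508 < Kc = 0.93, the reaction proceeds forward (toward products) to reach equilibrium.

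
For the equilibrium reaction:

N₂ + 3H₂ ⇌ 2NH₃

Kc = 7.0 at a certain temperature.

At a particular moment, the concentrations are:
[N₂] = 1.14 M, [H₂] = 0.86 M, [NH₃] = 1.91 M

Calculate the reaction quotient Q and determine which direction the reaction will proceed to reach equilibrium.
Q = 5.031, Q < K, reaction proceeds forward (toward products)

Q = ([NH₃]^2) / ([N₂] × [H₂]^3)
  = ((1.91)^2) / ((1.14)·(0.86)^3) = 3.6481/0.7251 = 5.031
Since Q = 5.031 < Kc = 7.0, the reaction proceeds forward (toward products) to reach equilibrium.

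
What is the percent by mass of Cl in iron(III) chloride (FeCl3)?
Mass of Cl in formula = 35.45 × 3 = 106.35 g/mol
Molar mass = 162.2 g/mol
% Cl = (106.35/162.2) × 100% = 65.57%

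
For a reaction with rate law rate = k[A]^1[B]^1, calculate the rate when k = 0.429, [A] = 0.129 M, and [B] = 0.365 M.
0.0202 M/s

rate = k·[A]^1·[B]^1 = 0.429·(0.129)^1·(0.365)^1 = 0.429·0.129·0.365 = 0.0202 M/s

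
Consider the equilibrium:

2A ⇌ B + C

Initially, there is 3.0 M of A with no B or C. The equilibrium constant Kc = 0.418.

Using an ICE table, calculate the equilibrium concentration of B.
[B] = 0.846 M

ICE: [A] = 3.0 − 2x, [B] = [C] = x.
Kc = x²/(3.0 − 2x)² = 0.418 ⇒ √Kc = x/(3.0 − 2x).
x = √0.418·3.0/(1 + 2√0.418) = 0.64653·3.0/2.2931 = 0.84585.
[B] = x = 0.846 M.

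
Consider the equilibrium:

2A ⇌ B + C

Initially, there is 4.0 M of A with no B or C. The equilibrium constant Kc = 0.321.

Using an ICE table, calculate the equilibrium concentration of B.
[B] = 1.062 M

ICE: [A] = 4.0 − 2x, [B] = [C] = x.
Kc = x²/(4.0 − 2x)² = 0.321 ⇒ √Kc = x/(4.0 − 2x).
x = √0.321·4.0/(1 + 2√0.321) = 0.56657·4.0/2.1331 = 1.0624.
[B] = x = 1.062 M.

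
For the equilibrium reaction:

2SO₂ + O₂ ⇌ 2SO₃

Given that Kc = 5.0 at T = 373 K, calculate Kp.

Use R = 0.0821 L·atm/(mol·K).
K_p = 0.1633

Δn = (moles gaseous products) − (moles gaseous reactants) = -1
T = 373 K; RT = 0.0821 × 373 = 30.6233
Kp = Kc·(RT)^Δn = 5.0 × (30.6233)^-1 = 5.0 × 0.0326549 = 0.1633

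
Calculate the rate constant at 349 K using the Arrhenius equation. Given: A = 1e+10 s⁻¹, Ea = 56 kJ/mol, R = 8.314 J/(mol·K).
4.15e+01 s⁻¹

k = A·exp(-Ea/(R·T)) = 1e+10·exp(-56000/(8.314·349)) = 1e+10·exp(-19.2998) = 1e+10·4.1515e-09 = 4.15e+01 s⁻¹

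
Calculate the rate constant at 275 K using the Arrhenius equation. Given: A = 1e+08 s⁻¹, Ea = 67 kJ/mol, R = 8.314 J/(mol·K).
1.88e-05 s⁻¹

k = A·exp(-Ea/(R·T)) = 1e+08·exp(-67000/(8.314·275)) = 1e+08·exp(-29.3043) = 1e+08·1.8762e-13 = 1.88e-05 s⁻¹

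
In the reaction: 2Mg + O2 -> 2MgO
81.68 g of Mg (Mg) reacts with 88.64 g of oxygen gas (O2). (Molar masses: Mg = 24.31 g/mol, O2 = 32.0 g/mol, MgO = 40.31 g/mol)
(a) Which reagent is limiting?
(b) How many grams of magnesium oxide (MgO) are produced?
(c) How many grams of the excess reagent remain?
(a) Mg, (b) 135.4 g, (c) 34.88 g

Moles of Mg = 81.68 g ÷ 24.31 g/mol = 3.35993 mol
Moles of O2 = 88.64 g ÷ 32.0 g/mol = 2.77 mol
Moles ÷ coefficient: Mg: 3.35993/2 = 1.68, O2: 2.77/1 = 2.77
(a) Mg has the smaller value, so Mg is the limiting reagent.
(b) Moles of MgO = 3.35993 mol Mg × (2/2) = 3.35993 mol; mass = 3.35993 mol × 40.31 g/mol = 135.4 g
(c) O2 consumed = 3.35993 × (1/2) = 1.67997 mol; remaining = 2.77 − 1.67997 = 1.09003 mol; mass = 1.09003 mol × 32.0 g/mol = 34.88 g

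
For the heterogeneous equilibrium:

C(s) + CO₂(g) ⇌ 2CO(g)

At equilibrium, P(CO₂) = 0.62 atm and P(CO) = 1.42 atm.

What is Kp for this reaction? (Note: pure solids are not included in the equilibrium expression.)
K_p = 3.252

Solid C is excluded.
Kp = P(CO)²/P(CO₂) = (1.42)²/0.62 = 2.016/0.62 = 3.252.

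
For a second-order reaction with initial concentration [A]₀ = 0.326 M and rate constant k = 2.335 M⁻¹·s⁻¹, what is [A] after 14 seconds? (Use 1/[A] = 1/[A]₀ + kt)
0.0280 M

1/[A] = 1/[A]₀ + k·t = 1/0.326 + (2.335)·(14) = 3.0675 + 32.6900 = 35.7575
[A] = 1/35.7575 = 0.0280 M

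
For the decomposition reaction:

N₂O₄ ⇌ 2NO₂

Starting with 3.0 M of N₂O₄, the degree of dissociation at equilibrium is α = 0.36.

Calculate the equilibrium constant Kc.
K_c = 2.4300

x = α·[A]₀ = 0.36 × 3.0 = 1.08 M dissociated.
At eq: [N₂O₄] = 3.0 − 1.08 = 1.92 M; [NO₂] = 2x = 2.16 M.
Kc = [NO₂]²/[N₂O₄] = (2.16)²/1.92 = 2.43.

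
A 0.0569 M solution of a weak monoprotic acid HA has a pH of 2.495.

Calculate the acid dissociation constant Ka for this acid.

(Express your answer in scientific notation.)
K_a = 1.91e-04

[H⁺] = 10^(−pH) = 10^(−2.495) = 3.199e-03 M. For HA ⇌ H⁺ + A⁻, Ka = x²/(C − x) = (3.199e-03)²/(0.0569 − 3.199e-03) = 1.91e-04.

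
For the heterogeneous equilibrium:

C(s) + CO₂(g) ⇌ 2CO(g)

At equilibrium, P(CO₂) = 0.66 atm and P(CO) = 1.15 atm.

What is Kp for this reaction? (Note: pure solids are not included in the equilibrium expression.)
K_p = 2.004

Solid C is excluded.
Kp = P(CO)²/P(CO₂) = (1.15)²/0.66 = 1.322/0.66 = 2.004.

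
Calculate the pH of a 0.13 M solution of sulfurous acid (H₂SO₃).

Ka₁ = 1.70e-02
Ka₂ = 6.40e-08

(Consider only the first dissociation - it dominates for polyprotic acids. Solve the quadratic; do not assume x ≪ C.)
pH = 1.41

x² + Ka₁·x − Ka₁·C = 0 with Ka₁ = 1.70e-02, C = 0.13.
x = (−Ka₁ + √(Ka₁² + 4·Ka₁·C))/2 = 3.9273e-02 M, so pH = 1.41.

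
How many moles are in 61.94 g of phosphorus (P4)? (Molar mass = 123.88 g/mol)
Moles = 61.94 g ÷ 123.88 g/mol = 0.5 mol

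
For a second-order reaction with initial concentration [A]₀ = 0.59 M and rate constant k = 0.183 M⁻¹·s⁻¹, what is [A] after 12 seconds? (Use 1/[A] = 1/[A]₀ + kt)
0.2570 M

1/[A] = 1/[A]₀ + k·t = 1/0.59 + (0.183)·(12) = 1.6949 + 2.1960 = 3.8909
[A] = 1/3.8909 = 0.2570 M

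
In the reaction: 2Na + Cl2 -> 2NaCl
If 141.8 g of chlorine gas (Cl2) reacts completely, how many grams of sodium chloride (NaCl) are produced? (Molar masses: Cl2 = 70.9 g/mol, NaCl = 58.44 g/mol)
Moles of Cl2 = 141.8 g ÷ 70.9 g/mol = 2 mol
Mole ratio: 2 mol NaCl / 1 mol Cl2
Moles of NaCl = 2 × (2/1) = 4 mol
Mass of NaCl = 4 mol × 58.44 g/mol = 233.8 g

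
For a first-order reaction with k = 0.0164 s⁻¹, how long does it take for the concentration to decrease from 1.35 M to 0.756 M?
35.35 s

From ln[A] = ln[A]₀ - k·t: t = ln([A]₀/[A])/k = ln(1.35/0.756)/0.0164 = ln(1.7857)/0.0164 = 0.5798/0.0164 = 35.35 s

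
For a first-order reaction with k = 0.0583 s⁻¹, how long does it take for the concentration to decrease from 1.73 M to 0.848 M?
12.23 s

From ln[A] = ln[A]₀ - k·t: t = ln([A]₀/[A])/k = ln(1.73/0.848)/0.0583 = ln(2.0401)/0.0583 = 0.7130/0.0583 = 12.23 s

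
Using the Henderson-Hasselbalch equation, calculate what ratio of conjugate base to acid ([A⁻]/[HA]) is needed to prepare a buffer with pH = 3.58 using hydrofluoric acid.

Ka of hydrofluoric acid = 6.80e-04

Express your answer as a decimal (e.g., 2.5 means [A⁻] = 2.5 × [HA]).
[A⁻]/[HA] = 2.585

pKa = −log(6.80e-04) = 3.1675. pH = pKa + log([A⁻]/[HA]). 3.58 = 3.1675 + log(ratio). log(ratio) = 3.58 − 3.1675 = 0.4125. ratio = 10^(0.4125) = 2.585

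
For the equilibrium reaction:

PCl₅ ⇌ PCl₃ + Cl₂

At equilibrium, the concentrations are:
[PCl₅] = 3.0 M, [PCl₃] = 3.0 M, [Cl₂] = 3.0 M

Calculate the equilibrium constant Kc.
K_c = 3.0000

Kc = ([PCl₃] × [Cl₂]) / ([PCl₅])
   = ((3.0)·(3.0)) / ((3.0))
   = 9 / 3 = 3.0000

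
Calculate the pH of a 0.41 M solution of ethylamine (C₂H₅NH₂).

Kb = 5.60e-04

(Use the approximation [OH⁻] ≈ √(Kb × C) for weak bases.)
pH = 12.18

[OH⁻] = √(Kb × C) = √(5.60e-04 × 0.41) = 1.5153e-02. pOH = 1.82, pH = 14 - pOH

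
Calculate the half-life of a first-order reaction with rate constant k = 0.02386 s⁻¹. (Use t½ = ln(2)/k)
29.05 s

t½ = ln(2)/k = 0.6931/0.02386 = 29.05 s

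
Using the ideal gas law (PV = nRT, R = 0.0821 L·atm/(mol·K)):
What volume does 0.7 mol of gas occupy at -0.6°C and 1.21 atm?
T = -0.6°C + 273.15 = 272.55 K
V = nRT/P = (0.7 × 0.0821 × 272.55) / 1.21
V = 12.94 L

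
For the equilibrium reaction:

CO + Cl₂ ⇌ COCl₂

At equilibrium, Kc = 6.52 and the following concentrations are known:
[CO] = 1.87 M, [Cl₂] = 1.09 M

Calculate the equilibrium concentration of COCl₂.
[COCl₂] = 13.2897 M

Kc = ([COCl₂]) / ([CO] × [Cl₂]) = 6.52
[COCl₂]^1 = Kc · (reactant terms)/(other product terms) = 6.52 · 2.0383 / 1 = 13.29
[COCl₂] = 13.2897 M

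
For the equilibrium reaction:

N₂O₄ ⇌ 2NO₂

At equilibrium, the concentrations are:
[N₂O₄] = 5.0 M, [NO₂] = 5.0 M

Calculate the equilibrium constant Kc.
K_c = 5.0000

Kc = ([NO₂]^2) / ([N₂O₄])
   = ((5.0)^2) / ((5.0))
   = 25 / 5 = 5.0000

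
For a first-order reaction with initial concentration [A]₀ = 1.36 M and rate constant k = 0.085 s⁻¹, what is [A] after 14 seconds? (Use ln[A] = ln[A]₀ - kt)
0.4137 M

ln[A] = ln[A]₀ - k·t = ln(1.36) - (0.085)·(14) = 0.3075 - 1.1900 = -0.8825
[A] = e^(-0.8825) = 0.4137 M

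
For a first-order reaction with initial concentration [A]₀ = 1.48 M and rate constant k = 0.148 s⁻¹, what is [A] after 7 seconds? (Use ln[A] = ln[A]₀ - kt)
0.5252 M

ln[A] = ln[A]₀ - k·t = ln(1.48) - (0.148)·(7) = 0.3920 - 1.0360 = -0.6440
[A] = e^(-0.6440) = 0.5252 M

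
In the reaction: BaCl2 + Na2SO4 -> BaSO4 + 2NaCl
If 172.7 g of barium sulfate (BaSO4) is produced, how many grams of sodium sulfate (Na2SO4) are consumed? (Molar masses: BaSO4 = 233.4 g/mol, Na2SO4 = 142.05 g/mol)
Moles of BaSO4 = 172.7 g ÷ 233.4 g/mol = 0.739931 mol
Mole ratio: 1 mol Na2SO4 / 1 mol BaSO4
Moles of Na2SO4 = 0.739931 × (1/1) = 0.739931 mol
Mass of Na2SO4 = 0.739931 mol × 142.05 g/mol = 105.1 g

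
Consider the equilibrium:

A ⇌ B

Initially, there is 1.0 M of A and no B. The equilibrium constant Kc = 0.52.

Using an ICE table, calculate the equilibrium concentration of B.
[B] = 0.342 M

ICE: [A] = 1.0 − x, [B] = x.
Kc = x/(1.0 − x) = 0.52 ⇒ x = 0.52·1.0/(1 + 0.52) = 0.52/1.52 = 0.3421.
[B] = x = 0.342 M.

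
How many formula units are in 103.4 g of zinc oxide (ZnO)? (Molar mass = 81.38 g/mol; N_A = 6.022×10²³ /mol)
Moles = 103.4 g ÷ 81.38 g/mol = 1.27058 mol
Formula units = 1.27058 mol × 6.022×10²³ /mol = 7.651e+23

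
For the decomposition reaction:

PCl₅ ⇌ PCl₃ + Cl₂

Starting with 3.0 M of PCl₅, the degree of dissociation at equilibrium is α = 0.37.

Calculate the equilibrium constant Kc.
K_c = 0.6519

x = α·[A]₀ = 0.37 × 3.0 = 1.11 M dissociated.
At eq: [PCl₅] = 3.0 − 1.11 = 1.89 M; [PCl₃] = [Cl₂] = x = 1.11 M.
Kc = [PCl₃][Cl₂]/[PCl₅] = (1.11)²/1.89 = 0.6519.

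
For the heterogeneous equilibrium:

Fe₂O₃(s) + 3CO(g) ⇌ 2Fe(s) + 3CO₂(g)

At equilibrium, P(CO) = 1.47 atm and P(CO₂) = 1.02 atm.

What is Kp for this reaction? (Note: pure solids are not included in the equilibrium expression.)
K_p = 0.334

Solids (Fe₂O₃, Fe) are excluded.
Kp = P(CO₂)³/P(CO)³ = (1.02)³/(1.47)³ = 1.061/3.177 = 0.334.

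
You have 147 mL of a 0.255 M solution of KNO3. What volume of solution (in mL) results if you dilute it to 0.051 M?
Using M₁V₁ = M₂V₂:
0.255 × 147 = 0.051 × V₂
V₂ = (0.255 × 147) / 0.051 = 735 mL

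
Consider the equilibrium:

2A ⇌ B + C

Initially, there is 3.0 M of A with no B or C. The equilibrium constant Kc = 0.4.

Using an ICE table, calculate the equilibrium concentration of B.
[B] = 0.838 M

ICE: [A] = 3.0 − 2x, [B] = [C] = x.
Kc = x²/(3.0 − 2x)² = 0.4 ⇒ √Kc = x/(3.0 − 2x).
x = √0.4·3.0/(1 + 2√0.4) = 0.63246·3.0/2.2649 = 0.83772.
[B] = x = 0.838 M.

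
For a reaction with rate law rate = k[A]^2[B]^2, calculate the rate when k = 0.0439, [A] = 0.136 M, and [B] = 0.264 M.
5.659e-05 M/s

rate = k·[A]^2·[B]^2 = 0.0439·(0.136)^2·(0.264)^2 = 0.0439·0.018496·0.069696 = 5.659e-05 M/s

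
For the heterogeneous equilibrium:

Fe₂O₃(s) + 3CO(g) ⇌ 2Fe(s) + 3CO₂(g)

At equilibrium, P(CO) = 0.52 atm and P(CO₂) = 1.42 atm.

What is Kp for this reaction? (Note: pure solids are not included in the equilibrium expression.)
K_p = 20.364

Solids (Fe₂O₃, Fe) are excluded.
Kp = P(CO₂)³/P(CO)³ = (1.42)³/(0.52)³ = 2.863/0.1406 = 20.364.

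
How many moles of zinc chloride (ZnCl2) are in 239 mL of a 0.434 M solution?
Moles = Molarity × Volume (L)
Moles = 0.434 M × 0.239 L = 0.1037 mol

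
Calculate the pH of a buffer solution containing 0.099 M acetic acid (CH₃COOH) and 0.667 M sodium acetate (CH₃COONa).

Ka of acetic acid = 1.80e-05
pH = 5.57

pKa = -log(1.80e-05) = 4.74. pH = pKa + log([A⁻]/[HA]) = 4.74 + log(0.667/0.099)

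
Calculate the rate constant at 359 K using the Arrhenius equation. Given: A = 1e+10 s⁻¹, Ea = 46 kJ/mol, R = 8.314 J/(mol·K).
2.03e+03 s⁻¹

k = A·exp(-Ea/(R·T)) = 1e+10·exp(-46000/(8.314·359)) = 1e+10·exp(-15.4118) = 1e+10·2.0265e-07 = 2.03e+03 s⁻¹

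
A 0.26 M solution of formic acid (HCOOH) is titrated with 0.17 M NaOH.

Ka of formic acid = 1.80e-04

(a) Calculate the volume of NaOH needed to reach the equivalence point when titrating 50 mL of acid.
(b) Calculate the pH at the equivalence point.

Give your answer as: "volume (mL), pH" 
V = 76.5 mL, pH = 8.38

(a) At equivalence: moles acid = moles base.
moles acid = 0.26 × 0.05 = 0.013 mol; V_NaOH = 0.013/0.17 = 0.07647 L = 76.5 mL.
(b) At equivalence, all acid → conjugate base A⁻ at [A⁻] = 0.013/0.1265 = 0.1028 M.
Kb = Kw/Ka = 1.0e-14/1.80e-04 = 5.556e-11; [OH⁻] = √(Kb·[A⁻]) = 2.390e-06; pOH = 5.62; pH = 14 − pOH = 8.38.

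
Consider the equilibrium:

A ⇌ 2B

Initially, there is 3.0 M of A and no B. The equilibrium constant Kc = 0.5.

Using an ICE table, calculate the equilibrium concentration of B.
[B] = 1.106 M

ICE: [A] = 3.0 − x, [B] = 2x.
Kc = (2x)²/(3.0 − x) = 0.5 ⇒ 4x² + 0.5x − 1.5 = 0.
x = (−0.5 + √(0.5² + 4·4·1.5))/(2·4) = (−0.5 + √24.25)/8 = 0.55305.
[B] = 2x = 1.106 M.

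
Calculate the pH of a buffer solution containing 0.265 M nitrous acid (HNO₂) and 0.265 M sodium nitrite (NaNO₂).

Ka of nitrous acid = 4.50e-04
pH = 3.35

pKa = -log(4.50e-04) = 3.35. pH = pKa + log([A⁻]/[HA]) = 3.35 + log(0.265/0.265)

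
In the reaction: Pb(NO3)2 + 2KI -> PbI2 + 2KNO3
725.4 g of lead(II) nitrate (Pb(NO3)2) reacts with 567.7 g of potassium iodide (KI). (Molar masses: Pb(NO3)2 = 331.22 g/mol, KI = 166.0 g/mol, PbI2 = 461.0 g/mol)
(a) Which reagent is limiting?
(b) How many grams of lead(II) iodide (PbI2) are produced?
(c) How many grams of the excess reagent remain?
(a) KI, (b) 788.3 g, (c) 159 g

Moles of Pb(NO3)2 = 725.4 g ÷ 331.22 g/mol = 2.19009 mol
Moles of KI = 567.7 g ÷ 166.0 g/mol = 3.41988 mol
Moles ÷ coefficient: Pb(NO3)2: 2.19009/1 = 2.19, KI: 3.41988/2 = 1.71
(a) KI has the smaller value, so KI is the limiting reagent.
(b) Moles of PbI2 = 3.41988 mol KI × (1/2) = 1.70994 mol; mass = 1.70994 mol × 461.0 g/mol = 788.3 g
(c) Pb(NO3)2 consumed = 3.41988 × (1/2) = 1.70994 mol; remaining = 2.19009 − 1.70994 = 0.480145 mol; mass = 0.480145 mol × 331.22 g/mol = 159 g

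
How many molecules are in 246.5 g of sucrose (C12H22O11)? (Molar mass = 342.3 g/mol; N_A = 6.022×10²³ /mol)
Moles = 246.5 g ÷ 342.3 g/mol = 0.720129 mol
Molecules = 0.720129 mol × 6.022×10²³ /mol = 4.337e+23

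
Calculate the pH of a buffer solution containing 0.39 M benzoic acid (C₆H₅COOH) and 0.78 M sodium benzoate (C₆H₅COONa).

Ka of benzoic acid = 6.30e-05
pH = 4.50

pKa = -log(6.30e-05) = 4.20. pH = pKa + log([A⁻]/[HA]) = 4.20 + log(0.78/0.39)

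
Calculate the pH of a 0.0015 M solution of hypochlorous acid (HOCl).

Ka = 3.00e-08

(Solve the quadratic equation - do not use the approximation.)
pH = 5.17

x² + Ka×x - Ka×C = 0. Using quadratic formula: [H⁺] = 6.6932e-06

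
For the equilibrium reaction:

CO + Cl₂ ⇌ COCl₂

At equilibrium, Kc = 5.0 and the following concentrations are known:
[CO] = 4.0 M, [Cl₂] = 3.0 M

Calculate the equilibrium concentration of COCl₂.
[COCl₂] = 60.0000 M

Kc = ([COCl₂]) / ([CO] × [Cl₂]) = 5.0
[COCl₂]^1 = Kc · (reactant terms)/(other product terms) = 5.0 · 12 / 1 = 60
[COCl₂] = 60.0000 M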